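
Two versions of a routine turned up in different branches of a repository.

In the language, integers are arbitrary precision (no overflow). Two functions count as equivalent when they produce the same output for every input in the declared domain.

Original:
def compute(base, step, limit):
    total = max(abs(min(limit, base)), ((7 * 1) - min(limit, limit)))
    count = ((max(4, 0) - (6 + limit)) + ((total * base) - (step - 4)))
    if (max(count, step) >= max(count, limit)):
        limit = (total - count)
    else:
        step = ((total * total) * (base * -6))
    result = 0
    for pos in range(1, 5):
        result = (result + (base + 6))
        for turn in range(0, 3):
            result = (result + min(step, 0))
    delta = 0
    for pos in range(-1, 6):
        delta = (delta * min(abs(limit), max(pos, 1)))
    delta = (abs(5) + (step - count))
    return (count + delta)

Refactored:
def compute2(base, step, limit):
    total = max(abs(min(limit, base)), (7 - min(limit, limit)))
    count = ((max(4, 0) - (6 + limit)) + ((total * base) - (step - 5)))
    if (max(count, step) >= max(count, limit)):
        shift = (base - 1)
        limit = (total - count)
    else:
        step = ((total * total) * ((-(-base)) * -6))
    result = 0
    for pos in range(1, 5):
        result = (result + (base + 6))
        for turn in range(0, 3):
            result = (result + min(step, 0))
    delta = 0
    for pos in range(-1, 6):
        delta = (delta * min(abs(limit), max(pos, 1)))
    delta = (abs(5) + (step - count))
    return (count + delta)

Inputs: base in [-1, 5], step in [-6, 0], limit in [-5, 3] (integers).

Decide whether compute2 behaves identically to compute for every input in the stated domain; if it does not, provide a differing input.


Input base=-1, step=-6, limit=2: 155 from compute versus -1 from compute2.
verdict: not equivalent; witness: base=-1, step=-6, limit=2


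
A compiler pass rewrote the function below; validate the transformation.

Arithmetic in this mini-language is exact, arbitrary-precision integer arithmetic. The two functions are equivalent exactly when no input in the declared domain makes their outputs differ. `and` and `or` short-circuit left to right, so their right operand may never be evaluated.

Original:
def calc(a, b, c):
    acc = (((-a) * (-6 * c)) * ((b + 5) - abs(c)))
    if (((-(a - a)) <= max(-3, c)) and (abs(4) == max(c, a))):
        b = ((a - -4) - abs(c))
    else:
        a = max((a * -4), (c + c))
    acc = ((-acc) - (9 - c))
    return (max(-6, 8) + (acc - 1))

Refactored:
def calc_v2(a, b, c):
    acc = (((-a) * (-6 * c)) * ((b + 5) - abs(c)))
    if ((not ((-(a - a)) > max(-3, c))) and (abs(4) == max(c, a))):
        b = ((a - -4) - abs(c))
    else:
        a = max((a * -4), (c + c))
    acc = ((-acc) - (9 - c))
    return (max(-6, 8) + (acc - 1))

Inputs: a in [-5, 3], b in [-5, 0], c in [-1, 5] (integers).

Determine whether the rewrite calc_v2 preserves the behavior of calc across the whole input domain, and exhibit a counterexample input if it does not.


Behavior is preserved: although boolean connective usage differs, comparison usage differs, the outputs never diverge.
One worked example (a=-1, b=-3, c=-1) — calc: acc=6, then (((-(a - a)) <= max(-3, c)) and (abs(4) == max(c, a))) is false, then a=4, then acc=-16, then returns -9; calc_v2: acc=6, then ((not ((-(a - a)) > max(-3, c))) and (abs(4) == max(c, a))) is false, then a=4, then acc=-16, then returns -9; agreement on -9.
Checked all 378 inputs in the declared domain: the outputs agree on every one.
verdict: equivalent


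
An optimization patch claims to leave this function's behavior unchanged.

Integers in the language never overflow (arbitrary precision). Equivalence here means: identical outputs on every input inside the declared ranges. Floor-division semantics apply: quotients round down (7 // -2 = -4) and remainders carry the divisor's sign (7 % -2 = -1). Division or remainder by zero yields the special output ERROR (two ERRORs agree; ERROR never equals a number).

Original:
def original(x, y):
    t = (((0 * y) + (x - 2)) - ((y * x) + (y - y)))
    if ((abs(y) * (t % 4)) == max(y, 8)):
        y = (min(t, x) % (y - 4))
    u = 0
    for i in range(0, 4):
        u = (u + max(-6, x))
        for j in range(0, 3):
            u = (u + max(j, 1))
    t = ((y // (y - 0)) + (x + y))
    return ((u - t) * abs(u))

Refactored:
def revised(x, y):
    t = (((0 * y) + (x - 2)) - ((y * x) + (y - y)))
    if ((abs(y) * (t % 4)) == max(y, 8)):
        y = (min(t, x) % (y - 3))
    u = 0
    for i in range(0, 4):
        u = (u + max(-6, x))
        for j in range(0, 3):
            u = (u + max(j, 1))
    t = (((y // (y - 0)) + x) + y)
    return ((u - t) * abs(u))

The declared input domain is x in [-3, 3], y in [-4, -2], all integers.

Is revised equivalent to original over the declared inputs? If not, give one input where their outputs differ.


The one real change (`4` became `3`) has no effect anywhere in the declared ranges; all 21 inputs agree.
verdict: equivalent


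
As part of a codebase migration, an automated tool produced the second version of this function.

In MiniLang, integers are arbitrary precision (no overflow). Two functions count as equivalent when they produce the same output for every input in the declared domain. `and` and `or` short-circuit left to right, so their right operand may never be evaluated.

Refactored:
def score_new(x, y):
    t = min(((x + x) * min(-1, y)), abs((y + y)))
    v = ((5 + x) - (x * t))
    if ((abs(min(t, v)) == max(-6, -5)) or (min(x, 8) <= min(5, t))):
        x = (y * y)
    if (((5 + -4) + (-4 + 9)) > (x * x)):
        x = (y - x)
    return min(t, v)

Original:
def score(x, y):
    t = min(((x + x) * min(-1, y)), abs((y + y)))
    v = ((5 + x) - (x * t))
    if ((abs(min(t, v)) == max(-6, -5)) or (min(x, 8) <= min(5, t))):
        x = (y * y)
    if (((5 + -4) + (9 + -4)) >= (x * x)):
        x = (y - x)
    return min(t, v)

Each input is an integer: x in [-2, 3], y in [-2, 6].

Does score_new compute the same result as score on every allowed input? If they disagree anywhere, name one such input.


The suspicious-looking change has no observable effect anywhere in the declared ranges; all 54 inputs agree.
verdict: equivalent


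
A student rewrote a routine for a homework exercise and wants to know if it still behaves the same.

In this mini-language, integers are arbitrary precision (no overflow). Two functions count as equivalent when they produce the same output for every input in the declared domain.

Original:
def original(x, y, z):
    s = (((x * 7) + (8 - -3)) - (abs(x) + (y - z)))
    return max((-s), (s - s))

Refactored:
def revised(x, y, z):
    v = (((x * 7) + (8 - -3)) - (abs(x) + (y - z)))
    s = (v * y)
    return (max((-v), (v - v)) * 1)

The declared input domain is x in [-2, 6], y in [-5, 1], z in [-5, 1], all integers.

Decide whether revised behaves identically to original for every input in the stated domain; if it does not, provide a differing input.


Equivalent. The diff adds an assignment to `s` whose value nothing reads, which nothing downstream consumes.
Checked all 441 inputs in the declared domain: the outputs agree on every one.
As a probe, take x=3, y=-3, z=-4: original runs s=28, then returns 0; revised runs v=28, then s=-84, then returns 0; both end at 0.
verdict: equivalent


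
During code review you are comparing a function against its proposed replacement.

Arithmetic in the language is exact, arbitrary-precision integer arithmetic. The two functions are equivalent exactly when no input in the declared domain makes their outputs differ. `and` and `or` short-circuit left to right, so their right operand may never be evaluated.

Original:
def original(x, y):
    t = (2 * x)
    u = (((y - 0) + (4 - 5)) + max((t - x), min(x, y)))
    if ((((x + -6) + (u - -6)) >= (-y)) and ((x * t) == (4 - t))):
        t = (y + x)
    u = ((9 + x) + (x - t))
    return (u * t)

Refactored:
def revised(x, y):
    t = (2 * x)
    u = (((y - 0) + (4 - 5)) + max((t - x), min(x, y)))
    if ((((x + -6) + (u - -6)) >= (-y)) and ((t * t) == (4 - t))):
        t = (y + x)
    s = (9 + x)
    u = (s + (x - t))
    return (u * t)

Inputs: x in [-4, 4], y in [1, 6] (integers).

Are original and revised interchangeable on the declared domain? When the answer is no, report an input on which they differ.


Evaluate both at x=-2, y=3.
original: t=-4, then u=0, then ((((x + -6) + (u - -6)) >= (-y)) and ((x * t) == (4 - t))) is true, then t=1, then u=4, then returns 4
revised: t=-4, then u=0, then ((((x + -6) + (u - -6)) >= (-y)) and ((t * t) == (4 - t))) is false, then s=7, then u=9, then returns -36
4 != -36, so the rewrite changes behavior.
verdict: not equivalent; witness: x=-2, y=3


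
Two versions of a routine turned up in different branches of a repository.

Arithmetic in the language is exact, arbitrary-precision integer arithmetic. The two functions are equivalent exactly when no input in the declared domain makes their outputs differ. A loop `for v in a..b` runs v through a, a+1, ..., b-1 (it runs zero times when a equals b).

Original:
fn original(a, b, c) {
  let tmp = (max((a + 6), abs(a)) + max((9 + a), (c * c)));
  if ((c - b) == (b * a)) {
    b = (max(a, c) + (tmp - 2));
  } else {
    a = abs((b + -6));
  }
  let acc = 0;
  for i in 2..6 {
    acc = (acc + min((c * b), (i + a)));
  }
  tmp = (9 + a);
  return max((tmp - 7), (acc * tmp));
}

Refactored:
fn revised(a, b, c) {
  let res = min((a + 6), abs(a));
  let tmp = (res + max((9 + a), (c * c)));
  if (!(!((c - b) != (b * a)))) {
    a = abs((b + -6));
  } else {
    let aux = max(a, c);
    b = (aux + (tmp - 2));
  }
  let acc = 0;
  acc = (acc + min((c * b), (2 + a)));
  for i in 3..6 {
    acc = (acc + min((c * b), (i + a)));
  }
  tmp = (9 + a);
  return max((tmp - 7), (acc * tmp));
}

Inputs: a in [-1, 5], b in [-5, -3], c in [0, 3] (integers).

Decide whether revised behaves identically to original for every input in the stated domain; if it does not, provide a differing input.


The edit looks behavioral (`max((a + 6), abs(a))` became `min((a + 6), abs(a))`), but over these ranges it never changes the outcome; all 84 inputs agree.
verdict: equivalent


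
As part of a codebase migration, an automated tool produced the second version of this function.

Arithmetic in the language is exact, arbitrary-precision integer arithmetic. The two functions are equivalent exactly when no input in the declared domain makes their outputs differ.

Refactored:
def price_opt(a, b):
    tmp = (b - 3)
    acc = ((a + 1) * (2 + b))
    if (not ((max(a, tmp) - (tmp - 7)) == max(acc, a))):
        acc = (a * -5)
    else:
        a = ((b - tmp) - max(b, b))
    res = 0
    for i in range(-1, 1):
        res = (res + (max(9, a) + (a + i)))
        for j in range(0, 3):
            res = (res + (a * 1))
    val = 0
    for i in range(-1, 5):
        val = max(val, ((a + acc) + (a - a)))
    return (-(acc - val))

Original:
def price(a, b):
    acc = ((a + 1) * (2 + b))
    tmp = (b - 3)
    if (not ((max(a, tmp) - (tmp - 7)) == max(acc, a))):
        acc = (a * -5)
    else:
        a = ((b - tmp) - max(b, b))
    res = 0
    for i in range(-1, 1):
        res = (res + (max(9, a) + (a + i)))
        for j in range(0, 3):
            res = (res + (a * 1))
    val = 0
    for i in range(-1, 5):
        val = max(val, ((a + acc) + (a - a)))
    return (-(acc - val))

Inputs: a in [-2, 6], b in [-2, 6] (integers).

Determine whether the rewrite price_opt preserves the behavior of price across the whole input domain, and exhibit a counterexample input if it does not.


Side by side, the visible changes include: same computation, different form.
Tracing a=2, b=5: price: acc = 21; tmp = 2; (not ((max(a, tmp) - (tmp - 7)) == max(acc, a))) -> true; acc = -10; res = 0; [i=-1]; res = 10; [j=0]; res = 12; [j=1]; res = 14; [j=2]; res = 16; [i=0]; res = 27; [j=0]; res = 29; [j=1]; res = 31; [j=2]; res = 33; val = 0; [i=-1]; val = 0; [i=0]; val = 0; [i=1]; val = 0; [i=2]; val = 0; [i=3]; val = 0; [i=4]; val = 0; return 10 | price_opt: tmp = 2; acc = 21; (not ((max(a, tmp) - (tmp - 7)) == max(acc, a))) -> true; acc = -10; res = 0; [i=-1]; res = 10; [j=0]; res = 12; [j=1]; res = 14; [j=2]; res = 16; [i=0]; res = 27; [j=0]; res = 29; [j=1]; res = 31; [j=2]; res = 33; val = 0; [i=-1]; val = 0; [i=0]; val = 0; [i=1]; val = 0; [i=2]; val = 0; [i=3]; val = 0; [i=4]; val = 0; return 10 — matching result 10.
Across all 81 domain points the two functions coincide.
verdict: equivalent


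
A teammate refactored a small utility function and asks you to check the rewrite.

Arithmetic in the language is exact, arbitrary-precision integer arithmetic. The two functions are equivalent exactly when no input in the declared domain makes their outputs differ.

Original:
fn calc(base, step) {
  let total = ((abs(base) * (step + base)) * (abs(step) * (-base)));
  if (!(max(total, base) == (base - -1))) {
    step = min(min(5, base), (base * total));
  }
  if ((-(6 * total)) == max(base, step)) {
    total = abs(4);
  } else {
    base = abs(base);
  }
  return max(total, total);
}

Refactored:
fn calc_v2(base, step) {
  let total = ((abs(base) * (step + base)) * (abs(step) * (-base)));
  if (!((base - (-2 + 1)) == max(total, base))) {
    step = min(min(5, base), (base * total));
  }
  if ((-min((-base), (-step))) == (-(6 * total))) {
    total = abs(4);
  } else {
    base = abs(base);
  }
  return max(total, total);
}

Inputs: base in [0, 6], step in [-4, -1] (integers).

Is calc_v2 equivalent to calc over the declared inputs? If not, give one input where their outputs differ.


The two versions differ — the changes include constant usage differs; min/max/abs usage differs; arithmetic usage differs.
Spot check at base=6, step=-2 — calc: total=-288, then (!(max(total, base) == (base - -1))) is true, then step=-1728, then ((-(6 * total)) == max(base, step)) is false, then base=6, then returns -288. calc_v2: total=-288, then (!((base - (-2 + 1)) == max(total, base))) is true, then step=-1728, then ((-min((-base), (-step))) == (-(6 * total))) is false, then base=6, then returns -288. Both give -288.
Every one of the 28 inputs gives matching results.
verdict: equivalent


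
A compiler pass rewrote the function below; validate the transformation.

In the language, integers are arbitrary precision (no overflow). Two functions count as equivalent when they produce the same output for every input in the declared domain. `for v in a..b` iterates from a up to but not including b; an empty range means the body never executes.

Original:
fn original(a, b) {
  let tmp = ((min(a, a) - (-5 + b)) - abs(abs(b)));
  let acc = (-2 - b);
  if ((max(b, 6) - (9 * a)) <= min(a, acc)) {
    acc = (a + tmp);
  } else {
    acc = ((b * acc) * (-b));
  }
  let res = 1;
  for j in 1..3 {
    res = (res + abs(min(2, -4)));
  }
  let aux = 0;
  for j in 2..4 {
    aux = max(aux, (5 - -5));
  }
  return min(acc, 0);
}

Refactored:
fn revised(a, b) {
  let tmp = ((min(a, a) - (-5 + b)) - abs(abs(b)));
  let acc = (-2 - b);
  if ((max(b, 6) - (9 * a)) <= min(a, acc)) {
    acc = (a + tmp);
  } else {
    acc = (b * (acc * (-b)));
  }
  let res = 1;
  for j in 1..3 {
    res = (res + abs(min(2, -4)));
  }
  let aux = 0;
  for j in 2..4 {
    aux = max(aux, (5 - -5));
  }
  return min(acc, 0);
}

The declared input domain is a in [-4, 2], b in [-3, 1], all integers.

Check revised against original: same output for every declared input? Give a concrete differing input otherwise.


Reading the diff, among the changes: same computation, different form.
As a probe, take a=2, b=0: original runs tmp becomes 7; next acc becomes -2; next ((max(b, 6) - (9 * a)) <= min(a, acc)) evaluates to true; next acc becomes 9; next res becomes 1; next at j=1:; next res becomes 5; next at j=2:; next res becomes 9; next aux becomes 0; next at j=2:; next aux becomes 10; next at j=3:; next aux becomes 10; next final value 0; revised runs tmp becomes 7; next acc becomes -2; next ((max(b, 6) - (9 * a)) <= min(a, acc)) evaluates to true; next acc becomes 9; next res becomes 1; next at j=1:; next res becomes 5; next at j=2:; next res becomes 9; next aux becomes 0; next at j=2:; next aux becomes 10; next at j=3:; next aux becomes 10; next final value 0; both end at 0.
Every one of the 35 inputs gives matching results.
verdict: equivalent


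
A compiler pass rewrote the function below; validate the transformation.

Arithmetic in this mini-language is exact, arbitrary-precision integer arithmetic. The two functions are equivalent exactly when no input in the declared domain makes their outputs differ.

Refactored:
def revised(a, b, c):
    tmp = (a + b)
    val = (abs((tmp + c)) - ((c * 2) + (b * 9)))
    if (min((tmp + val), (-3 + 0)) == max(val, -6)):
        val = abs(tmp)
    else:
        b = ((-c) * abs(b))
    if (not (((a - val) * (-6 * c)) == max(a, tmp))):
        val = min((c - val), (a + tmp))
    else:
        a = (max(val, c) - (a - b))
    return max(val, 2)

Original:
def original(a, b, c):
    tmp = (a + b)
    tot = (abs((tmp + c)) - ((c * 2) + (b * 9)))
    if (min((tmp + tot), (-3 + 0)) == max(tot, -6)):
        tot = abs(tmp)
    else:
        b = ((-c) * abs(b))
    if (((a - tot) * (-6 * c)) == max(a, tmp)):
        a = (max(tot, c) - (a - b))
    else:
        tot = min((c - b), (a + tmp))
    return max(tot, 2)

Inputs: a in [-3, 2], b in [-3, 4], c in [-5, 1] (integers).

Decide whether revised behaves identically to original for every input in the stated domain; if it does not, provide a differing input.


Run the pair on a=0, b=3, c=-5.
original: tmp=3, then tot=-15, then (min((tmp + tot), (-3 + 0)) == max(tot, -6)) is false, then b=15, then (((a - tot) * (-6 * c)) == max(a, tmp)) is false, then tot=-20, then returns 2
revised: tmp=3, then val=-15, then (min((tmp + val), (-3 + 0)) == max(val, -6)) is false, then b=15, then (not (((a - val) * (-6 * c)) == max(a, tmp))) is true, then val=3, then returns 3
2 vs 3 — the two versions disagree here.
verdict: not equivalent; witness: a=0, b=3, c=-5


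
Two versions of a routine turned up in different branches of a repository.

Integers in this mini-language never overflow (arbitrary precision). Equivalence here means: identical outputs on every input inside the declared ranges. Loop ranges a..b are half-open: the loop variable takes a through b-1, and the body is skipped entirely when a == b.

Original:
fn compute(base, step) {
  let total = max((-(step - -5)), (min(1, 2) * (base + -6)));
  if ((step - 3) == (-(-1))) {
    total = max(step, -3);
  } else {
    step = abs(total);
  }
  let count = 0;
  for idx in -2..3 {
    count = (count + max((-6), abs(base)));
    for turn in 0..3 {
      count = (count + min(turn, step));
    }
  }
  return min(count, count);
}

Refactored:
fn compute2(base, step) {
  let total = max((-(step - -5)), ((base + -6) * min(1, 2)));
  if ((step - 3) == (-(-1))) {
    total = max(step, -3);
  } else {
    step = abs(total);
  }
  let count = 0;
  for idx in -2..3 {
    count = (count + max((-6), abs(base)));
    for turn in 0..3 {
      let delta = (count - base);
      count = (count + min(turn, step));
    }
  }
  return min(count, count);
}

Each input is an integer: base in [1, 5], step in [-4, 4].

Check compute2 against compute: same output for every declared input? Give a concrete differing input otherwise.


This is a faithful refactor — arithmetic usage differs; also statement counts differ; also local variable names differ, but the computed results match everywhere.
As a probe, take base=5, step=1: compute runs total=-1, then ((step - 3) == (-(-1))) is false, then step=1, then count=0, then (idx=-2), then count=5, then (turn=0), then count=5, then (turn=1), then count=6, then (turn=2), then count=7, then (idx=-1), then count=12, then (turn=0), then count=12, then (turn=1), then count=13, then (turn=2), then count=14, then (idx=0), then count=19, then (turn=0), then count=19, then (turn=1), then count=20, then (turn=2), then count=21, then (idx=1), then count=26, then (turn=0), then count=26, then (turn=1), then count=27, then (turn=2), then count=28, then (idx=2), then count=33, then (turn=0), then count=33, then (turn=1), then count=34, then (turn=2), then count=35, then returns 35; compute2 runs total=-1, then ((step - 3) == (-(-1))) is false, then step=1, then count=0, then (idx=-2), then count=5, then (turn=0), then delta=0, then count=5, then (turn=1), then delta=0, then count=6, then (turn=2), then delta=1, then count=7, then (idx=-1), then count=12, then (turn=0), then delta=7, then count=12, then (turn=1), then delta=7, then count=13, then (turn=2), then delta=8, then count=14, then (idx=0), then count=19, then (turn=0), then delta=14, then count=19, then (turn=1), then delta=14, then count=20, then (turn=2), then delta=15, then count=21, then (idx=1), then count=26, then (turn=0), then delta=21, then count=26, then (turn=1), then delta=21, then count=27, then (turn=2), then delta=22, then count=28, then (idx=2), then count=33, then (turn=0), then delta=28, then count=33, then (turn=1), then delta=28, then count=34, then (turn=2), then delta=29, then count=35, then returns 35; both end at 35.
Across all 45 domain points the two functions coincide.
verdict: equivalent


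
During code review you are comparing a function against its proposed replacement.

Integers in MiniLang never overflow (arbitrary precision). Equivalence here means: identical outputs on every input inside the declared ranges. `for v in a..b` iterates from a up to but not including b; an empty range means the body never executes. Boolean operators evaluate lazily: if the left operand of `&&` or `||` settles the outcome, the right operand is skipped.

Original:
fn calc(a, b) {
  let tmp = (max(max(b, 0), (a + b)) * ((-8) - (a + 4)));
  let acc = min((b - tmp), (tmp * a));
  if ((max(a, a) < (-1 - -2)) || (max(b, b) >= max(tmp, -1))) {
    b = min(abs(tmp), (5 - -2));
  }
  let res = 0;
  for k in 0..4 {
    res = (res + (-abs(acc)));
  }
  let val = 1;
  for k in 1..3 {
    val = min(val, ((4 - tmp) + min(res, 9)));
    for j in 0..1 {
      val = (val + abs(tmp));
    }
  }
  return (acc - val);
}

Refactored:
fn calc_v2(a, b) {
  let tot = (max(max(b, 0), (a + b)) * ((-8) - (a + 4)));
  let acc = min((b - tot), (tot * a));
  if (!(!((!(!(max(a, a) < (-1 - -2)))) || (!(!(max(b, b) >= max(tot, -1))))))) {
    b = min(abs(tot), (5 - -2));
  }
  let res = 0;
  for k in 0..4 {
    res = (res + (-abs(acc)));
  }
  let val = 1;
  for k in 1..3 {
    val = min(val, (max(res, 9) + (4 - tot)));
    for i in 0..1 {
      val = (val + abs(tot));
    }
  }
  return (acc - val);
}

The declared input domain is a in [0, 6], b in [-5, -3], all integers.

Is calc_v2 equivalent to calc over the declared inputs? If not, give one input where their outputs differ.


These are not equivalent — on a=0, b=-5 the outputs split (11 vs -6).
calc: tmp becomes 0; next acc becomes -5; next ((max(a, a) < (-1 - -2)) || (max(b, b) >= max(tmp, -1))) evaluates to true; next b becomes 0; next res becomes 0; next at k=0:; next res becomes -5; next at k=1:; next res becomes -10; next at k=2:; next res becomes -15; next at k=3:; next res becomes -20; next val becomes 1; next at k=1:; next val becomes -16; next at j=0:; next val becomes -16; next at k=2:; next val becomes -16; next at j=0:; next val becomes -16; next final value 11
calc_v2: tot becomes 0; next acc becomes -5; next (!(!((!(!(max(a, a) < (-1 - -2)))) || (!(!(max(b, b) >= max(tot, -1))))))) evaluates to true; next b becomes 0; next res becomes 0; next at k=0:; next res becomes -5; next at k=1:; next res becomes -10; next at k=2:; next res becomes -15; next at k=3:; next res becomes -20; next val becomes 1; next at k=1:; next val becomes 1; next at i=0:; next val becomes 1; next at k=2:; next val becomes 1; next at i=0:; next val becomes 1; next final value -6
verdict: not equivalent; witness: a=0, b=-5


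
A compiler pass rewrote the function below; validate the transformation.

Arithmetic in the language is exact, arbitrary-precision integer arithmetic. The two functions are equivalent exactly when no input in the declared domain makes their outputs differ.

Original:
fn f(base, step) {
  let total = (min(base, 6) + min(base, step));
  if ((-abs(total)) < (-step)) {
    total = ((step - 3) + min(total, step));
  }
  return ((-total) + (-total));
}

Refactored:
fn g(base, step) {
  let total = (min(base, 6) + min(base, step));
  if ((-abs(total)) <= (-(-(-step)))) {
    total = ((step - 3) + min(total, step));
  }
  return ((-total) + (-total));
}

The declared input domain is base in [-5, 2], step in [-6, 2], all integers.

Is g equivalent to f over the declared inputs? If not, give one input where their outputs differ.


The rewrite breaks on base=-1, step=2, where the results are 4 and 6.
f: total := -2 | ((-abs(total)) < (-step)): false | result 4
g: total := -2 | ((-abs(total)) <= (-(-(-step)))): true | total := -3 | result 6
verdict: not equivalent; witness: base=-1, step=2


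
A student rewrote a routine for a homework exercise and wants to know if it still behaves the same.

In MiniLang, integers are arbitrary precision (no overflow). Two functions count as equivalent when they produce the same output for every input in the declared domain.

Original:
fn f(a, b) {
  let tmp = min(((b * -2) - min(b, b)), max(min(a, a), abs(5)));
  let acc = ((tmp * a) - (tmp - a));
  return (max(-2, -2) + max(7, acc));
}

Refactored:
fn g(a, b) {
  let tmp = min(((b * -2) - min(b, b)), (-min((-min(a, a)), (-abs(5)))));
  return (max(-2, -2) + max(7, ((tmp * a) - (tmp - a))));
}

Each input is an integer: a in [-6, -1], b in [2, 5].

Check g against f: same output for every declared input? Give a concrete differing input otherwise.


Comparing the listings, the differences include: local variable names differ, min/max/abs usage differs, statement counts differ.
One worked example (a=-6, b=4) — f: tmp becomes -12; next acc becomes 78; next final value 76; g: tmp becomes -12; next final value 76; agreement on 76.
Across all 24 domain points the two functions coincide.
verdict: equivalent


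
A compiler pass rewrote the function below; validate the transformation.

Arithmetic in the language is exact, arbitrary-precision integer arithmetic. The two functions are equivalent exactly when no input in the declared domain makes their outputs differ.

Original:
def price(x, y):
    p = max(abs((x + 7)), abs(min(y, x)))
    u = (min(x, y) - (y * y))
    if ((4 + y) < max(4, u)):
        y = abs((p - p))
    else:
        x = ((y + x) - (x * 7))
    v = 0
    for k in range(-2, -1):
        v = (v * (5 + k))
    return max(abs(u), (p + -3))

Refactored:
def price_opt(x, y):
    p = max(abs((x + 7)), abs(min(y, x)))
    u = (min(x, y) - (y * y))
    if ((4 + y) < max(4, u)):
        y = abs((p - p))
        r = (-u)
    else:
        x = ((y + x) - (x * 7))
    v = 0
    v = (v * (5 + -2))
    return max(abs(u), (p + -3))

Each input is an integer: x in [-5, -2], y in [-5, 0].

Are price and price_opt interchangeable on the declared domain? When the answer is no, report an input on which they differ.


Reading the diff, among the changes: loop structure differs; also local variable names differ; also constant usage differs.
As a probe, take x=-3, y=-4: price runs p := 4 | u := -20 | ((4 + y) < max(4, u)): true | y := 0 | v := 0 | iter k=-2: | v := 0 | result 20; price_opt runs p := 4 | u := -20 | ((4 + y) < max(4, u)): true | y := 0 | r := 20 | v := 0 | v := 0 | result 20; both end at 20.
Checked all 24 inputs in the declared domain: the outputs agree on every one.
verdict: equivalent


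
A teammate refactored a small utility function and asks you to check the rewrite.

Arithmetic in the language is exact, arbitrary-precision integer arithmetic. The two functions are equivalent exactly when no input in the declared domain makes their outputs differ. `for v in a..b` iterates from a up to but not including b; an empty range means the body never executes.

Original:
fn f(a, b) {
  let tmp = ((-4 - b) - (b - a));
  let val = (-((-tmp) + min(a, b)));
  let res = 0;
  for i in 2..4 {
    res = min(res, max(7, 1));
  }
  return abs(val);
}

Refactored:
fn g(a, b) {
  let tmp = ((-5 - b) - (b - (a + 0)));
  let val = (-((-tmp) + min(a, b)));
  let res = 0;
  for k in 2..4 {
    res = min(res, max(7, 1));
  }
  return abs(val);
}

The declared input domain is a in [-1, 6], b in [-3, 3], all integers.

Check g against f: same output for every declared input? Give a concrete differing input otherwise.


On input a=-1, b=-3, f returns 4 while g returns 3.
verdict: not equivalent; witness: a=-1, b=-3


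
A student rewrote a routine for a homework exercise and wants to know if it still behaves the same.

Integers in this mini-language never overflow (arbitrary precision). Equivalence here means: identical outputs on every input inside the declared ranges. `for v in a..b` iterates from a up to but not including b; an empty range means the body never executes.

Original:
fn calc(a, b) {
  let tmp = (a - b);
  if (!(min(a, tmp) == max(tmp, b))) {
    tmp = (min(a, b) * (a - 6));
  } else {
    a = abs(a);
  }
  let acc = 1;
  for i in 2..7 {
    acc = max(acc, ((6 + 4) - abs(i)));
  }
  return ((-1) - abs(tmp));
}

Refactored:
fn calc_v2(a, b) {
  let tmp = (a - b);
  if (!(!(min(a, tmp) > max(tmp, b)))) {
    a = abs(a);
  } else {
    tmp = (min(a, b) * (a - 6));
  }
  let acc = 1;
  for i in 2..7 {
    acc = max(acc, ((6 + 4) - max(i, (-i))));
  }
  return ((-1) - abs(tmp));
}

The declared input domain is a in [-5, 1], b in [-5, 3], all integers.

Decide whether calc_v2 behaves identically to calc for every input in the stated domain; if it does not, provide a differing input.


At a=1, b=0: calc gives -2, calc_v2 gives -1.
verdict: not equivalent; witness: a=1, b=0


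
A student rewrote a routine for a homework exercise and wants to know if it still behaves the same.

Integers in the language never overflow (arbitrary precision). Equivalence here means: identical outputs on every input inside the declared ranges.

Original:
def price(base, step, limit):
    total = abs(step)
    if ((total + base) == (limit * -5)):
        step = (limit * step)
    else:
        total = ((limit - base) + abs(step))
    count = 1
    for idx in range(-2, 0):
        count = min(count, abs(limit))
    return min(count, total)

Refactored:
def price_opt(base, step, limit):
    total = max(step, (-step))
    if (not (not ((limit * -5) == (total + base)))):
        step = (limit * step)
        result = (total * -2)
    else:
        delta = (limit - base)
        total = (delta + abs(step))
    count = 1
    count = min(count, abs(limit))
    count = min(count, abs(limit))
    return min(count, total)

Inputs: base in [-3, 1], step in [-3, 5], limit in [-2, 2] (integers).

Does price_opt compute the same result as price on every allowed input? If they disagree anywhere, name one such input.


Side by side, the visible changes include: min/max/abs usage differs; also boolean connective usage differs; also constant usage differs; also loop structure differs; also arithmetic usage differs; also statement counts differ; also local variable names differ.
As a probe, take base=-1, step=2, limit=1: price runs total=2, then ((total + base) == (limit * -5)) is false, then total=4, then count=1, then (idx=-2), then count=1, then (idx=-1), then count=1, then returns 1; price_opt runs total=2, then (not (not ((limit * -5) == (total + base)))) is false, then delta=2, then total=4, then count=1, then count=1, then count=1, then returns 1; both end at 1.
Checked all 225 inputs in the declared domain: the outputs agree on every one.
verdict: equivalent


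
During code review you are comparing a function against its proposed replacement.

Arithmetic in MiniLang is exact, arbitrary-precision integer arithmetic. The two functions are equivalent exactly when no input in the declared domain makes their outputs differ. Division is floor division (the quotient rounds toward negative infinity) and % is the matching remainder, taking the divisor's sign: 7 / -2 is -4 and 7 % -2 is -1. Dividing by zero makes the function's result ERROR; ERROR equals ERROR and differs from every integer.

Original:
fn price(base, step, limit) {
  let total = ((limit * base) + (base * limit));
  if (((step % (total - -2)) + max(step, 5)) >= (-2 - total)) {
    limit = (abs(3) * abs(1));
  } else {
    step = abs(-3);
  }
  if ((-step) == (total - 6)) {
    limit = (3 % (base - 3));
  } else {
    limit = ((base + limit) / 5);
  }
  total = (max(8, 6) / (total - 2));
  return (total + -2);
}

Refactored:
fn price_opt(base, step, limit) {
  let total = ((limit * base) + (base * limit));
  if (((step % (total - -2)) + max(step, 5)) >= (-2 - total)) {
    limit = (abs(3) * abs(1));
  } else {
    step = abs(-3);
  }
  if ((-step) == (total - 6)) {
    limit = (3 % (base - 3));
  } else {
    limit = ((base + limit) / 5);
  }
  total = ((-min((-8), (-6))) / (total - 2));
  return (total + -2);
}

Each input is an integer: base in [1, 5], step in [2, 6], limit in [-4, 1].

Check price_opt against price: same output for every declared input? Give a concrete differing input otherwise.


The two versions differ — the changes include min/max/abs usage differs.
One worked example (base=4, step=4, limit=1) — price: total becomes 8; next (((step % (total - -2)) + max(step, 5)) >= (-2 - total)) evaluates to true; next limit becomes 3; next ((-step) == (total - 6)) evaluates to false; next limit becomes 1; next total becomes 1; next final value -1; price_opt: total becomes 8; next (((step % (total - -2)) + max(step, 5)) >= (-2 - total)) evaluates to true; next limit becomes 3; next ((-step) == (total - 6)) evaluates to false; next limit becomes 1; next total becomes 1; next final value -1; agreement on -1.
An exhaustive pass over the 150 declared inputs shows identical outputs.
verdict: equivalent


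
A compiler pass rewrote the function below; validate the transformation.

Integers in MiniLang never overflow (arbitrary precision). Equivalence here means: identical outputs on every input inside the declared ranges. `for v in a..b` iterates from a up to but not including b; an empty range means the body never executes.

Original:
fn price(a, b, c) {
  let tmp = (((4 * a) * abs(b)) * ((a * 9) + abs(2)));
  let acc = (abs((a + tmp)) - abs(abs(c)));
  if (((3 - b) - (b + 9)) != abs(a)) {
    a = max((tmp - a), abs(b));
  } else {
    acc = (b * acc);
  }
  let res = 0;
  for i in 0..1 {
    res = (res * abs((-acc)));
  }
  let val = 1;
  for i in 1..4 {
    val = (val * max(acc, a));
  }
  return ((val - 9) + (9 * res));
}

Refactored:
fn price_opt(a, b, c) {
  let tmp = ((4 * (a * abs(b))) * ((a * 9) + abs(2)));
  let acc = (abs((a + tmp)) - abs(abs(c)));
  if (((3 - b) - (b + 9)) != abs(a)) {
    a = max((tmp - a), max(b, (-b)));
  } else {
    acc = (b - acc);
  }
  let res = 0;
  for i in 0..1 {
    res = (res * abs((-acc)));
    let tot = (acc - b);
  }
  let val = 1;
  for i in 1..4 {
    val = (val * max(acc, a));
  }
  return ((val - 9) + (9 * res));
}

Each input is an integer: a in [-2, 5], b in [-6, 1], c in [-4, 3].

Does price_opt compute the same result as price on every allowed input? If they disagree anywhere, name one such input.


There is a counterexample at a=0, b=-3, c=-4: 1719 on one side, -8 on the other.
price: tmp = 0; acc = -4; (((3 - b) - (b + 9)) != abs(a)) -> false; acc = 12; res = 0; [i=0]; res = 0; val = 1; [i=1]; val = 12; [i=2]; val = 144; [i=3]; val = 1728; return 1719
price_opt: tmp = 0; acc = -4; (((3 - b) - (b + 9)) != abs(a)) -> false; acc = 1; res = 0; [i=0]; res = 0; tot = 4; val = 1; [i=1]; val = 1; [i=2]; val = 1; [i=3]; val = 1; return -8
verdict: not equivalent; witness: a=0, b=-3, c=-4


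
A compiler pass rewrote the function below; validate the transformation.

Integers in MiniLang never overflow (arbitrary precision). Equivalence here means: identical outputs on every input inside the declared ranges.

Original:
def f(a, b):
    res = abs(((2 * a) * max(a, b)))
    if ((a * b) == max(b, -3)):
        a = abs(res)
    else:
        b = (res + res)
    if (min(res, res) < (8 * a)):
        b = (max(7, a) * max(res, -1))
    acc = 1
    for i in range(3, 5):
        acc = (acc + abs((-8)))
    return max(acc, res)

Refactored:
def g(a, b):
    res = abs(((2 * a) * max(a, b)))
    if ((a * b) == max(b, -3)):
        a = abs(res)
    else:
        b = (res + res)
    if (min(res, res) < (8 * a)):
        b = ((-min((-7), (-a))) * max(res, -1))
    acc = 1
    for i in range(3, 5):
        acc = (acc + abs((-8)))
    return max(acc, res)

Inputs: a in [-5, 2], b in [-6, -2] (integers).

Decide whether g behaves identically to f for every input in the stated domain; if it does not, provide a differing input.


Although min/max/abs usage differs, 40/40 inputs agree.
verdict: equivalent


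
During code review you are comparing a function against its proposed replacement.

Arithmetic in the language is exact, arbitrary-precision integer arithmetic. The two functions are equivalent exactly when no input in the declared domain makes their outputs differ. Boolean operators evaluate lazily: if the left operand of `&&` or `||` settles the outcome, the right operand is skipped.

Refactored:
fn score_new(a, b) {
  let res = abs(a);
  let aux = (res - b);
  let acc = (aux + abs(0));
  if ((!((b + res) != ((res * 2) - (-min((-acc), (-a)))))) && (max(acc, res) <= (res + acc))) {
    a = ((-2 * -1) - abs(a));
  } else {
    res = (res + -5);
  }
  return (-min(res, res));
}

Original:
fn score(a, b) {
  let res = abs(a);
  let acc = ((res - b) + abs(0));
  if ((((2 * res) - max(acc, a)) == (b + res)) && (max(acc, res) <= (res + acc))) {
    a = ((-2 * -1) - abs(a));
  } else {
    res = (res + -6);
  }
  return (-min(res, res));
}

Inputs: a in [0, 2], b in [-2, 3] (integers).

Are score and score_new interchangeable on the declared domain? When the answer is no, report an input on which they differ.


Run the pair on a=0, b=1.
score: res := 0 | acc := -1 | ((((2 * res) - max(acc, a)) == (b + res)) && (max(acc, res) <= (res + acc))): false | res := -6 | result 6
score_new: res := 0 | aux := -1 | acc := -1 | ((!((b + res) != ((res * 2) - (-min((-acc), (-a)))))) && (max(acc, res) <= (res + acc))): false | res := -5 | result 5
6 and 5 differ, so these are not the same function on this domain.
verdict: not equivalent; witness: a=0, b=1


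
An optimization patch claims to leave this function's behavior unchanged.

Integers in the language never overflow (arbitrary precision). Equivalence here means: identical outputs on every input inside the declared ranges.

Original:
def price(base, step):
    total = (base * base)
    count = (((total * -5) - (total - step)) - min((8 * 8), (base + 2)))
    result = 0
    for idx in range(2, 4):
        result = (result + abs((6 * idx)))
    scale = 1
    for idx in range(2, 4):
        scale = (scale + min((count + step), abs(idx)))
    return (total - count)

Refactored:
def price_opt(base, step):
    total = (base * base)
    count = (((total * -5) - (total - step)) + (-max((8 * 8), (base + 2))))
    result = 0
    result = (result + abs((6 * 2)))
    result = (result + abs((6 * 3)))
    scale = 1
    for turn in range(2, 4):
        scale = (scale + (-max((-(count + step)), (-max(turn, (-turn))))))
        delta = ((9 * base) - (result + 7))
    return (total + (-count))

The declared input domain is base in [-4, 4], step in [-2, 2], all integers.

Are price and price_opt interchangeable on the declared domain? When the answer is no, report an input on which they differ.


Evaluate both at base=-4, step=-2.
price: total becomes 16; next count becomes -96; next result becomes 0; next at idx=2:; next result becomes 12; next at idx=3:; next result becomes 30; next scale becomes 1; next at idx=2:; next scale becomes -97; next at idx=3:; next scale becomes -195; next final value 112
price_opt: total becomes 16; next count becomes -162; next result becomes 0; next result becomes 12; next result becomes 30; next scale becomes 1; next at turn=2:; next scale becomes -163; next delta becomes -73; next at turn=3:; next scale becomes -327; next delta becomes -73; next final value 178
112 vs 178 — the two versions disagree here.
verdict: not equivalent; witness: base=-4, step=-2
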